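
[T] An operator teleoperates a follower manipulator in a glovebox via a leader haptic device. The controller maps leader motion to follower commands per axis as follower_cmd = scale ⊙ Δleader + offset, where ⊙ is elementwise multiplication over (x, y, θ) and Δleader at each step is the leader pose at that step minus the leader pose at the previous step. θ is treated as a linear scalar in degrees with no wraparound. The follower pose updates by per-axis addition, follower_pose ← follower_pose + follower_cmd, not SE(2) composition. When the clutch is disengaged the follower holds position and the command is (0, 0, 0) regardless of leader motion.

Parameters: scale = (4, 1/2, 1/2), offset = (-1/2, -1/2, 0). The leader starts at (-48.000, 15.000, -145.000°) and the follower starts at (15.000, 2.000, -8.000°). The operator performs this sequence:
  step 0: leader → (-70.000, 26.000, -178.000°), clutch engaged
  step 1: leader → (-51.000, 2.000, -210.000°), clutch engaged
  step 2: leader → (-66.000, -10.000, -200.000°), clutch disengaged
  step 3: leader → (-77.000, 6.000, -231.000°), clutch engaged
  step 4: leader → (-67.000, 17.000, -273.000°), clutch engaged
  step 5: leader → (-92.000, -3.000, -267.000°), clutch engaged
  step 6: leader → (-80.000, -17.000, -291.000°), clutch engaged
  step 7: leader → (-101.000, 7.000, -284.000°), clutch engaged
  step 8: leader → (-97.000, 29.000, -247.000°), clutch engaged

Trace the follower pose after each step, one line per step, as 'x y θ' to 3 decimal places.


step 0: Δleader=(-22.000, 11.000, -33.000°), engaged; cmd=(-88.500, 5.000, -16.500°) → follower=(-73.500, 7.000, -24.500°)
step 1: Δleader=(19.000, -24.000, -32.000°), engaged; cmd=(75.500, -12.500, -16.000°) → follower=(2.000, -5.500, -40.500°)
step 2: Δleader=(-15.000, -12.000, 10.000°), disengaged; cmd=(0,0,0) → follower holds at (2.000, -5.500, -40.500°)
step 3: Δleader=(-11.000, 16.000, -31.000°), engaged; cmd=(-44.500, 7.500, -15.500°) → follower=(-42.500, 2.000, -56.000°)
step 4: Δleader=(10.000, 11.000, -42.000°), engaged; cmd=(39.500, 5.000, -21.000°) → follower=(-3.000, 7.000, -77.000°)
step 5: Δleader=(-25.000, -20.000, 6.000°), engaged; cmd=(-100.500, -10.500, 3.000°) → follower=(-103.500, -3.500, -74.000°)
step 6: Δleader=(12.000, -14.000, -24.000°), engaged; cmd=(47.500, -7.500, -12.000°) → follower=(-56.000, -11.000, -86.000°)
step 7: Δleader=(-21.000, 24.000, 7.000°), engaged; cmd=(-84.500, 11.500, 3.500°) → follower=(-140.500, 0.500, -82.500°)
step 8: Δleader=(4.000, 22.000, 37.000°), engaged; cmd=(15.500, 10.500, 18.500°) → follower=(-125.000, 11.000, -64.000°)

-73.500 7.000 -24.500
2.000 -5.500 -40.500
2.000 -5.500 -40.500
-42.500 2.000 -56.000
-3.000 7.000 -77.000
-103.500 -3.500 -74.000
-56.000 -11.000 -86.000
-140.500 0.500 -82.500
-125.000 11.000 -64.000


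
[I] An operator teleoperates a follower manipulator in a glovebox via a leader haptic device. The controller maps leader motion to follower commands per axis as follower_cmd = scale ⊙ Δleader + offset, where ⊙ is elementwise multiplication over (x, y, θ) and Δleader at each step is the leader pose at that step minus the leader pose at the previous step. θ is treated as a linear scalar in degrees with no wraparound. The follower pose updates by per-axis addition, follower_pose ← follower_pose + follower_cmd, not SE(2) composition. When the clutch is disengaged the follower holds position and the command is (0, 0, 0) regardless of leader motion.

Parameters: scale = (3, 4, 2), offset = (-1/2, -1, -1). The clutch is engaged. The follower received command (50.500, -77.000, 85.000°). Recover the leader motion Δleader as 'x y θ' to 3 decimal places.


axis x: (50.500 − -1/2) / (3) = 17.000
axis y: (-77.000 − -1) / (4) = -19.000
axis θ: (85.000 − -1) / (2) = 43.000

17.000 -19.000 43.000


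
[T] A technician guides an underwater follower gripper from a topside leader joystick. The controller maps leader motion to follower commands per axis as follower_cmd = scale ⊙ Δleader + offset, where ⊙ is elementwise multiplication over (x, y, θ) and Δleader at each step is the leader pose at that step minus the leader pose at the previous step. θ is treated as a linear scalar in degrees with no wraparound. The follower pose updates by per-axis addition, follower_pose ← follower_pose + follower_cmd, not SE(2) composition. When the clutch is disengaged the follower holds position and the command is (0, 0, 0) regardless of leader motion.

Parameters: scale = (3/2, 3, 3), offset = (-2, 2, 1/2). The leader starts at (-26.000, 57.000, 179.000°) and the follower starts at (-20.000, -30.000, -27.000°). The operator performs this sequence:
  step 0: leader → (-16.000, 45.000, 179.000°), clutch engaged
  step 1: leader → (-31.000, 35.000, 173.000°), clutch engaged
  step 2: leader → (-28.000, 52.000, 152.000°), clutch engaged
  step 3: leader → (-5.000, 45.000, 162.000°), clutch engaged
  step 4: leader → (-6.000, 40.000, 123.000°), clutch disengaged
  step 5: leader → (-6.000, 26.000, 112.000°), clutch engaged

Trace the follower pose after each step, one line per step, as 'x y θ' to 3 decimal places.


-7.000 -64.000 -26.500
-31.500 -92.000 -44.000
-29.000 -39.000 -106.500
3.500 -58.000 -76.000
3.500 -58.000 -76.000
1.500 -98.000 -108.500

step 0: Δleader=(10.000, -12.000, 0.000°), engaged; cmd=(13.000, -34.000, 0.500°) → follower=(-7.000, -64.000, -26.500°)
step 1: Δleader=(-15.000, -10.000, -6.000°), engaged; cmd=(-24.500, -28.000, -17.500°) → follower=(-31.500, -92.000, -44.000°)
step 2: Δleader=(3.000, 17.000, -21.000°), engaged; cmd=(2.500, 53.000, -62.500°) → follower=(-29.000, -39.000, -106.500°)
step 3: Δleader=(23.000, -7.000, 10.000°), engaged; cmd=(32.500, -19.000, 30.500°) → follower=(3.500, -58.000, -76.000°)
step 4: Δleader=(-1.000, -5.000, -39.000°), disengaged; cmd=(0,0,0) → follower holds at (3.500, -58.000, -76.000°)
step 5: Δleader=(0.000, -14.000, -11.000°), engaged; cmd=(-2.000, -40.000, -32.500°) → follower=(1.500, -98.000, -108.500°)


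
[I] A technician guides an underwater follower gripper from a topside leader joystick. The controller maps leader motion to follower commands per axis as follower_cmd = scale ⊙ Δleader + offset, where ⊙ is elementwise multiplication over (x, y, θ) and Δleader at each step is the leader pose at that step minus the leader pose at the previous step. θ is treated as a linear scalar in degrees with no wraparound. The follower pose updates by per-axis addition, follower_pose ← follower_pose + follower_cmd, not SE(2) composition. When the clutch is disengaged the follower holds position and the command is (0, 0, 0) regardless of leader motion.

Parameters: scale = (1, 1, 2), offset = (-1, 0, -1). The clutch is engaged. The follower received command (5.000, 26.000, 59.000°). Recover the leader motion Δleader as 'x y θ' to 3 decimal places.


axis x: (5.000 − -1) / (1) = 6.000
axis y: (26.000 − 0) / (1) = 26.000
axis θ: (59.000 − -1) / (2) = 30.000

6.000 26.000 30.000


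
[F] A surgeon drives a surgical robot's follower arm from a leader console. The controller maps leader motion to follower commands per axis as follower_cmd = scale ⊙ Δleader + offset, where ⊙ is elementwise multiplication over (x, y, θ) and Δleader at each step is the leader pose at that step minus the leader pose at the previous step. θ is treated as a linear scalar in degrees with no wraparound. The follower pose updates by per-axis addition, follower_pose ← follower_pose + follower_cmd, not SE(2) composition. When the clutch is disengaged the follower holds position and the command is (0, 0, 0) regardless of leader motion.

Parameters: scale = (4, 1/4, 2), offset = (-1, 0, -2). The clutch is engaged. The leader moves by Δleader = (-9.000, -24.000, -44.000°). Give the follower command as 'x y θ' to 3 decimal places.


axis x: 4·-9.000 + -1 = -37.000
axis y: 1/4·-24.000 + 0 = -6.000
axis θ: 2·-44.000 + -2 = -90.000

-37.000 -6.000 -90.000


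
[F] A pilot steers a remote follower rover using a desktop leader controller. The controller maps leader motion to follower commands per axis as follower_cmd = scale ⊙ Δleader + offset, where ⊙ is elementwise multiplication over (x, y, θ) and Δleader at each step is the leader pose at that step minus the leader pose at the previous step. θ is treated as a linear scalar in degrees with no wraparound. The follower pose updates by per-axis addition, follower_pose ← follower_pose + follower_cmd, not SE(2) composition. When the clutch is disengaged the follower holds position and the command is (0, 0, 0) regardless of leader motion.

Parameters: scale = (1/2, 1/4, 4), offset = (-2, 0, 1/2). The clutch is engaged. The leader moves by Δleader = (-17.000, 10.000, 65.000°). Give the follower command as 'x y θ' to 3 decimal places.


-10.500 2.500 260.500

axis x: 1/2·-17.000 + -2 = -10.500
axis y: 1/4·10.000 + 0 = 2.500
axis θ: 4·65.000 + 1/2 = 260.500


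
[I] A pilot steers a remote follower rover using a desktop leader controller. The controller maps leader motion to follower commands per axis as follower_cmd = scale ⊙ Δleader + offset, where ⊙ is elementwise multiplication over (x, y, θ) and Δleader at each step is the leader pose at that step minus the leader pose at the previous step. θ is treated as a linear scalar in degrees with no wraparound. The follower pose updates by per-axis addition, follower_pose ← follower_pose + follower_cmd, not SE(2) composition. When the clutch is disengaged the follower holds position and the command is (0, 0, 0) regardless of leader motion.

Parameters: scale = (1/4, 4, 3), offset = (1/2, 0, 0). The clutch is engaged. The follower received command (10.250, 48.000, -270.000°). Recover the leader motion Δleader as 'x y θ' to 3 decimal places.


39.000 12.000 -90.000

axis x: (10.250 − 1/2) / (1/4) = 39.000
axis y: (48.000 − 0) / (4) = 12.000
axis θ: (-270.000 − 0) / (3) = -90.000


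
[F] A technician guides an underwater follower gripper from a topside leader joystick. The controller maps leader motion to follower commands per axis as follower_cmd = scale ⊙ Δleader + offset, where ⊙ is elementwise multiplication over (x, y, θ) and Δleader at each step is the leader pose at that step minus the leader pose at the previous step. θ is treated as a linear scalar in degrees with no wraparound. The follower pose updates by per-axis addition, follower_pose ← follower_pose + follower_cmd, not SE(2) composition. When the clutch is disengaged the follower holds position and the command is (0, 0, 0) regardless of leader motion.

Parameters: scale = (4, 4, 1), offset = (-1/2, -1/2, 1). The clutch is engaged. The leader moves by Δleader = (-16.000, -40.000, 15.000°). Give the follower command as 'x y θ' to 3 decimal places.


-64.500 -160.500 16.000

axis x: 4·-16.000 + -1/2 = -64.500
axis y: 4·-40.000 + -1/2 = -160.500
axis θ: 1·15.000 + 1 = 16.000


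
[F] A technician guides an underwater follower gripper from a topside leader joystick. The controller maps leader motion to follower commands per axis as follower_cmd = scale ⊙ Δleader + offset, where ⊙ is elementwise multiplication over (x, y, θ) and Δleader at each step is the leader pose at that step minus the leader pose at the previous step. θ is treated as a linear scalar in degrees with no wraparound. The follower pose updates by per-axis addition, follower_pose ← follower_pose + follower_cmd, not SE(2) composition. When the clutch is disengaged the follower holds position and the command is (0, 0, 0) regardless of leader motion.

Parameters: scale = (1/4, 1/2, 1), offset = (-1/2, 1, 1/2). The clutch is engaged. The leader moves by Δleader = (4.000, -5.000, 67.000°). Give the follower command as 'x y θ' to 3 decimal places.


0.500 -1.500 67.500

axis x: 1/4·4.000 + -1/2 = 0.500
axis y: 1/2·-5.000 + 1 = -1.500
axis θ: 1·67.000 + 1/2 = 67.500


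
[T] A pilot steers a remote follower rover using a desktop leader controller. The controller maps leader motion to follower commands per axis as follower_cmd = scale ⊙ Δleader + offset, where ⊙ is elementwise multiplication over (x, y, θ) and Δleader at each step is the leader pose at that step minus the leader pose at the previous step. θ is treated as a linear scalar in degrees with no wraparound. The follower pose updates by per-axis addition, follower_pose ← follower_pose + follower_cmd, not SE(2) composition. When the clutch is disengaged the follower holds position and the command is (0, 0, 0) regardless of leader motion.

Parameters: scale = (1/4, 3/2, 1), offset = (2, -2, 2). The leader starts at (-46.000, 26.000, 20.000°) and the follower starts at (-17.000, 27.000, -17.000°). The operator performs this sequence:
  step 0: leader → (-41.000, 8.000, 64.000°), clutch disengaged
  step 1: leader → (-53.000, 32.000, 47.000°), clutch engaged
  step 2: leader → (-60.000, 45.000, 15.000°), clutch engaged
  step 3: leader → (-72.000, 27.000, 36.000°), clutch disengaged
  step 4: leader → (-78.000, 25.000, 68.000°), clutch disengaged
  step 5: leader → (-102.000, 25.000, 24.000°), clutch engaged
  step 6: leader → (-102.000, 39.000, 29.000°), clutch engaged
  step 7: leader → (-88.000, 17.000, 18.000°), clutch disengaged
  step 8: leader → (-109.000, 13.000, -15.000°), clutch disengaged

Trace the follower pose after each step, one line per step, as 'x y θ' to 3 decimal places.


step 0: Δleader=(5.000, -18.000, 44.000°), disengaged; cmd=(0,0,0) → follower holds at (-17.000, 27.000, -17.000°)
step 1: Δleader=(-12.000, 24.000, -17.000°), engaged; cmd=(-1.000, 34.000, -15.000°) → follower=(-18.000, 61.000, -32.000°)
step 2: Δleader=(-7.000, 13.000, -32.000°), engaged; cmd=(0.250, 17.500, -30.000°) → follower=(-17.750, 78.500, -62.000°)
step 3: Δleader=(-12.000, -18.000, 21.000°), disengaged; cmd=(0,0,0) → follower holds at (-17.750, 78.500, -62.000°)
step 4: Δleader=(-6.000, -2.000, 32.000°), disengaged; cmd=(0,0,0) → follower holds at (-17.750, 78.500, -62.000°)
step 5: Δleader=(-24.000, 0.000, -44.000°), engaged; cmd=(-4.000, -2.000, -42.000°) → follower=(-21.750, 76.500, -104.000°)
step 6: Δleader=(0.000, 14.000, 5.000°), engaged; cmd=(2.000, 19.000, 7.000°) → follower=(-19.750, 95.500, -97.000°)
step 7: Δleader=(14.000, -22.000, -11.000°), disengaged; cmd=(0,0,0) → follower holds at (-19.750, 95.500, -97.000°)
step 8: Δleader=(-21.000, -4.000, -33.000°), disengaged; cmd=(0,0,0) → follower holds at (-19.750, 95.500, -97.000°)

-17.000 27.000 -17.000
-18.000 61.000 -32.000
-17.750 78.500 -62.000
-17.750 78.500 -62.000
-17.750 78.500 -62.000
-21.750 76.500 -104.000
-19.750 95.500 -97.000
-19.750 95.500 -97.000
-19.750 95.500 -97.000


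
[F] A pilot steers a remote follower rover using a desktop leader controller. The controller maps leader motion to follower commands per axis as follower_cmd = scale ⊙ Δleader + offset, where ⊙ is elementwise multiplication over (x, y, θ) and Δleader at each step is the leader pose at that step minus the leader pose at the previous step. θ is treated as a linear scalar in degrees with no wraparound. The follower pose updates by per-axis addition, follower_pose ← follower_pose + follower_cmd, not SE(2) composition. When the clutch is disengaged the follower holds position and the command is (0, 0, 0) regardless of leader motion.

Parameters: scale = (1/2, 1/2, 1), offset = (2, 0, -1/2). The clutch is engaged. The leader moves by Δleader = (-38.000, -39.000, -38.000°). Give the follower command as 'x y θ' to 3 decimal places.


axis x: 1/2·-38.000 + 2 = -17.000
axis y: 1/2·-39.000 + 0 = -19.500
axis θ: 1·-38.000 + -1/2 = -38.500

-17.000 -19.500 -38.500


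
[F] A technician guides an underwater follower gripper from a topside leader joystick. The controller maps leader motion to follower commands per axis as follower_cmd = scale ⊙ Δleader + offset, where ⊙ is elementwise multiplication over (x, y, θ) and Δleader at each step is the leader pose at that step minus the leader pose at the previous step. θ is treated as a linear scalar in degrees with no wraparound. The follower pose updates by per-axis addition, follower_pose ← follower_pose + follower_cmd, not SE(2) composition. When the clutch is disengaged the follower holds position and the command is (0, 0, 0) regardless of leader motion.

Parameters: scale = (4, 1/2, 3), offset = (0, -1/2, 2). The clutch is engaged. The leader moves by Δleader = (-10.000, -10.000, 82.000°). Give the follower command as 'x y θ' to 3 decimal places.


-40.000 -5.500 248.000

axis x: 4·-10.000 + 0 = -40.000
axis y: 1/2·-10.000 + -1/2 = -5.500
axis θ: 3·82.000 + 2 = 248.000


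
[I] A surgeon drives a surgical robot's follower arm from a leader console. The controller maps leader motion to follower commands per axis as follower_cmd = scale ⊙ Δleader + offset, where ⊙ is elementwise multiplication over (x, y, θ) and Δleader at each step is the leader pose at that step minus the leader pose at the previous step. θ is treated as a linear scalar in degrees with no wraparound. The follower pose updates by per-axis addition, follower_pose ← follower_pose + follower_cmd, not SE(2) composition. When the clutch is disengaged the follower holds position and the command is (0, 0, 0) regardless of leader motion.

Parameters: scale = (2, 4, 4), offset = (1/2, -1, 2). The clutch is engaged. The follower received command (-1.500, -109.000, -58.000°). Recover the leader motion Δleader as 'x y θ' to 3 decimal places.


-1.000 -27.000 -15.000

axis x: (-1.500 − 1/2) / (2) = -1.000
axis y: (-109.000 − -1) / (4) = -27.000
axis θ: (-58.000 − 2) / (4) = -15.000


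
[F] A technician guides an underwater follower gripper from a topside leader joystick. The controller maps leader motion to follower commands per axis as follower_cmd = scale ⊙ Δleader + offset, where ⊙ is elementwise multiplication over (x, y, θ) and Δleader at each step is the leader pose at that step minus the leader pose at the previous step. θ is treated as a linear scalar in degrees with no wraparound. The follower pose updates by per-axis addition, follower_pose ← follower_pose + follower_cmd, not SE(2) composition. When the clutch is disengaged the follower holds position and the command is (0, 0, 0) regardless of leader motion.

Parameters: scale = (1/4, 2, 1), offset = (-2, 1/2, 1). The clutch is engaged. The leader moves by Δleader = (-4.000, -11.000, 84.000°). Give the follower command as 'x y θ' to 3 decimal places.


axis x: 1/4·-4.000 + -2 = -3.000
axis y: 2·-11.000 + 1/2 = -21.500
axis θ: 1·84.000 + 1 = 85.000

-3.000 -21.500 85.000


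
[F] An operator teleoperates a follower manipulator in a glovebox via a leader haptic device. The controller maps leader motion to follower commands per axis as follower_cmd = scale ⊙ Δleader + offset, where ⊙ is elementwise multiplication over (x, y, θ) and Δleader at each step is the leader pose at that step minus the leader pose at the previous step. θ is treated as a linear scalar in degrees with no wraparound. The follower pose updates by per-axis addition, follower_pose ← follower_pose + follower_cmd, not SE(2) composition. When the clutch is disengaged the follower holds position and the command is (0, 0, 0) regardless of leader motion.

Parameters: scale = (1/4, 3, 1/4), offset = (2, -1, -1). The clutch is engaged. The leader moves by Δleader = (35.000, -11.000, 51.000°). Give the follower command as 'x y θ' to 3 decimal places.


axis x: 1/4·35.000 + 2 = 10.750
axis y: 3·-11.000 + -1 = -34.000
axis θ: 1/4·51.000 + -1 = 11.750

10.750 -34.000 11.750


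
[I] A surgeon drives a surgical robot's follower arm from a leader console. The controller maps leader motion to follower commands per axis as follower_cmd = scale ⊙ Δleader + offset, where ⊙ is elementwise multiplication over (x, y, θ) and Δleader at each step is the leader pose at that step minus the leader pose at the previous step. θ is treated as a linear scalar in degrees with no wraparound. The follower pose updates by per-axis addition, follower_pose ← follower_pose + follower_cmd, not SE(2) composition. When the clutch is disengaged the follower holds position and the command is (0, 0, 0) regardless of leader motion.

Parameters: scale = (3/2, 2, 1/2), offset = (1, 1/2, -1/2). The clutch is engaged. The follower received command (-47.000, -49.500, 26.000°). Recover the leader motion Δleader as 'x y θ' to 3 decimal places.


axis x: (-47.000 − 1) / (3/2) = -32.000
axis y: (-49.500 − 1/2) / (2) = -25.000
axis θ: (26.000 − -1/2) / (1/2) = 53.000

-32.000 -25.000 53.000


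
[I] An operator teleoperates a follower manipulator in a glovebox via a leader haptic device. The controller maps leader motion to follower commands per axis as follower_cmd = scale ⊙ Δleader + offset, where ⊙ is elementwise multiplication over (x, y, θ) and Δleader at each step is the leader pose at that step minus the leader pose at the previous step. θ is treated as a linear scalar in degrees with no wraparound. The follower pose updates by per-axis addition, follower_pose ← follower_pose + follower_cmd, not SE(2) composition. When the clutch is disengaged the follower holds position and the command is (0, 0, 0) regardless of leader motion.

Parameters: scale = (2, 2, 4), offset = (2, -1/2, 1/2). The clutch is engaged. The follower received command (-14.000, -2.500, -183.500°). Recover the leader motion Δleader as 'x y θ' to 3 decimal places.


-8.000 -1.000 -46.000

axis x: (-14.000 − 2) / (2) = -8.000
axis y: (-2.500 − -1/2) / (2) = -1.000
axis θ: (-183.500 − 1/2) / (4) = -46.000


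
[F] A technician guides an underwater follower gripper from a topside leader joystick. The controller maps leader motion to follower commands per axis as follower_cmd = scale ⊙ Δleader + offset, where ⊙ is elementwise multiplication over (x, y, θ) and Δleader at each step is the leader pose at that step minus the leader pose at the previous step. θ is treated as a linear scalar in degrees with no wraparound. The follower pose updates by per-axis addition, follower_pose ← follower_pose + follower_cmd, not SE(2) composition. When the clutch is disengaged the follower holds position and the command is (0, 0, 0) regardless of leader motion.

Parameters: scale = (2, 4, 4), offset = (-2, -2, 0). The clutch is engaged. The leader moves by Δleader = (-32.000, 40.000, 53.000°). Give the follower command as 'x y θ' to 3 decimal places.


-66.000 158.000 212.000

axis x: 2·-32.000 + -2 = -66.000
axis y: 4·40.000 + -2 = 158.000
axis θ: 4·53.000 + 0 = 212.000


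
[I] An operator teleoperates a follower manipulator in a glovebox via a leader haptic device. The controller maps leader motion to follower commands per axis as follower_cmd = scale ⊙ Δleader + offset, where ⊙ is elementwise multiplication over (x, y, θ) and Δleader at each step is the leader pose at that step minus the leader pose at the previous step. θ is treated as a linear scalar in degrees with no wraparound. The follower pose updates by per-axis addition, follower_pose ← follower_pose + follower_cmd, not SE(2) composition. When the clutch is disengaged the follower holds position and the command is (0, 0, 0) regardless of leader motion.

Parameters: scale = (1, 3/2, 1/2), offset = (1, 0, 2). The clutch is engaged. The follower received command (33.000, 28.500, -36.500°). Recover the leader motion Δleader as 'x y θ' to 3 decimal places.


axis x: (33.000 − 1) / (1) = 32.000
axis y: (28.500 − 0) / (3/2) = 19.000
axis θ: (-36.500 − 2) / (1/2) = -77.000

32.000 19.000 -77.000


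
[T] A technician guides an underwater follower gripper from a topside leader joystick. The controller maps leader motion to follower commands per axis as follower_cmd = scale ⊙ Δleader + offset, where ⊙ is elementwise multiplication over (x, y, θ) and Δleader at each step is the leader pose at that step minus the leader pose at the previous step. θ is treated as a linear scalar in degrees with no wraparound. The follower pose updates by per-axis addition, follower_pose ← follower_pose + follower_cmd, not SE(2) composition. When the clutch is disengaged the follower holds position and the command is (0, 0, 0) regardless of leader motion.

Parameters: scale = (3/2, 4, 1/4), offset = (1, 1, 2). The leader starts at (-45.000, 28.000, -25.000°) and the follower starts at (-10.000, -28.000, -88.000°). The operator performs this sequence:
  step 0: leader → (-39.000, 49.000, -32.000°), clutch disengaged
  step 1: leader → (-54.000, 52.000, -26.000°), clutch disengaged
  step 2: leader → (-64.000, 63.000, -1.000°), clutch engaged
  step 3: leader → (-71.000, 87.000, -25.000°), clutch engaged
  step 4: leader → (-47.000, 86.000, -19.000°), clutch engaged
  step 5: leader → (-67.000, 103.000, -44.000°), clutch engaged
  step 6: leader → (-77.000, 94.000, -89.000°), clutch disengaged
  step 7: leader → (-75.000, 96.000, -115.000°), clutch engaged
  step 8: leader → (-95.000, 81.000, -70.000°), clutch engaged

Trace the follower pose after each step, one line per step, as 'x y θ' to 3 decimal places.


step 0: Δleader=(6.000, 21.000, -7.000°), disengaged; cmd=(0,0,0) → follower holds at (-10.000, -28.000, -88.000°)
step 1: Δleader=(-15.000, 3.000, 6.000°), disengaged; cmd=(0,0,0) → follower holds at (-10.000, -28.000, -88.000°)
step 2: Δleader=(-10.000, 11.000, 25.000°), engaged; cmd=(-14.000, 45.000, 8.250°) → follower=(-24.000, 17.000, -79.750°)
step 3: Δleader=(-7.000, 24.000, -24.000°), engaged; cmd=(-9.500, 97.000, -4.000°) → follower=(-33.500, 114.000, -83.750°)
step 4: Δleader=(24.000, -1.000, 6.000°), engaged; cmd=(37.000, -3.000, 3.500°) → follower=(3.500, 111.000, -80.250°)
step 5: Δleader=(-20.000, 17.000, -25.000°), engaged; cmd=(-29.000, 69.000, -4.250°) → follower=(-25.500, 180.000, -84.500°)
step 6: Δleader=(-10.000, -9.000, -45.000°), disengaged; cmd=(0,0,0) → follower holds at (-25.500, 180.000, -84.500°)
step 7: Δleader=(2.000, 2.000, -26.000°), engaged; cmd=(4.000, 9.000, -4.500°) → follower=(-21.500, 189.000, -89.000°)
step 8: Δleader=(-20.000, -15.000, 45.000°), engaged; cmd=(-29.000, -59.000, 13.250°) → follower=(-50.500, 130.000, -75.750°)

-10.000 -28.000 -88.000
-10.000 -28.000 -88.000
-24.000 17.000 -79.750
-33.500 114.000 -83.750
3.500 111.000 -80.250
-25.500 180.000 -84.500
-25.500 180.000 -84.500
-21.500 189.000 -89.000
-50.500 130.000 -75.750


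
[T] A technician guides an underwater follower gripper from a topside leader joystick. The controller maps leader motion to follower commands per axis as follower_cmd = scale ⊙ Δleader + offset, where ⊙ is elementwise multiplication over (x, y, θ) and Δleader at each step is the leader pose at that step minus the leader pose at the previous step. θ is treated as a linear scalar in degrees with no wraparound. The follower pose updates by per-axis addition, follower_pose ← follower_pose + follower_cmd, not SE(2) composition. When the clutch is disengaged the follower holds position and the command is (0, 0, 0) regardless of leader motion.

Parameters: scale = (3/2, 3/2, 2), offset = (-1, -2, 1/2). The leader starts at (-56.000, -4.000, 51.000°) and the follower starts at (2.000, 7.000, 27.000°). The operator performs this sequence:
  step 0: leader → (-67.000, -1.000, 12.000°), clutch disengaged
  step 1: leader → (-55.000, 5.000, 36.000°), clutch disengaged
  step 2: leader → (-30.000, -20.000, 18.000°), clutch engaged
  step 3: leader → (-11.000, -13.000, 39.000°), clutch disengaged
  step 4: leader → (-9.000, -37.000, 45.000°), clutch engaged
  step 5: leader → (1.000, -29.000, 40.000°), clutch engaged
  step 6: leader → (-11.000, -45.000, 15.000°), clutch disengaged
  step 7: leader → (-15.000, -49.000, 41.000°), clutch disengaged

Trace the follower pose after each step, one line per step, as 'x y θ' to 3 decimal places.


step 0: Δleader=(-11.000, 3.000, -39.000°), disengaged; cmd=(0,0,0) → follower holds at (2.000, 7.000, 27.000°)
step 1: Δleader=(12.000, 6.000, 24.000°), disengaged; cmd=(0,0,0) → follower holds at (2.000, 7.000, 27.000°)
step 2: Δleader=(25.000, -25.000, -18.000°), engaged; cmd=(36.500, -39.500, -35.500°) → follower=(38.500, -32.500, -8.500°)
step 3: Δleader=(19.000, 7.000, 21.000°), disengaged; cmd=(0,0,0) → follower holds at (38.500, -32.500, -8.500°)
step 4: Δleader=(2.000, -24.000, 6.000°), engaged; cmd=(2.000, -38.000, 12.500°) → follower=(40.500, -70.500, 4.000°)
step 5: Δleader=(10.000, 8.000, -5.000°), engaged; cmd=(14.000, 10.000, -9.500°) → follower=(54.500, -60.500, -5.500°)
step 6: Δleader=(-12.000, -16.000, -25.000°), disengaged; cmd=(0,0,0) → follower holds at (54.500, -60.500, -5.500°)
step 7: Δleader=(-4.000, -4.000, 26.000°), disengaged; cmd=(0,0,0) → follower holds at (54.500, -60.500, -5.500°)

2.000 7.000 27.000
2.000 7.000 27.000
38.500 -32.500 -8.500
38.500 -32.500 -8.500
40.500 -70.500 4.000
54.500 -60.500 -5.500
54.500 -60.500 -5.500
54.500 -60.500 -5.500


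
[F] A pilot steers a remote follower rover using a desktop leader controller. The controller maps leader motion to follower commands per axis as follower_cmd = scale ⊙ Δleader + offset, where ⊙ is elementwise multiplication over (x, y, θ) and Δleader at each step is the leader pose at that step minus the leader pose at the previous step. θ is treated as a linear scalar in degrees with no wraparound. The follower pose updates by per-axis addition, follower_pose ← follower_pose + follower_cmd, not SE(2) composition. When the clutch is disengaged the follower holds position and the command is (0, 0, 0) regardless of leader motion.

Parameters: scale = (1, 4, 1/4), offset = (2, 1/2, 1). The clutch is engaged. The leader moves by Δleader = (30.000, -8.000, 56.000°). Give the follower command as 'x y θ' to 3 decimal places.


32.000 -31.500 15.000

axis x: 1·30.000 + 2 = 32.000
axis y: 4·-8.000 + 1/2 = -31.500
axis θ: 1/4·56.000 + 1 = 15.000


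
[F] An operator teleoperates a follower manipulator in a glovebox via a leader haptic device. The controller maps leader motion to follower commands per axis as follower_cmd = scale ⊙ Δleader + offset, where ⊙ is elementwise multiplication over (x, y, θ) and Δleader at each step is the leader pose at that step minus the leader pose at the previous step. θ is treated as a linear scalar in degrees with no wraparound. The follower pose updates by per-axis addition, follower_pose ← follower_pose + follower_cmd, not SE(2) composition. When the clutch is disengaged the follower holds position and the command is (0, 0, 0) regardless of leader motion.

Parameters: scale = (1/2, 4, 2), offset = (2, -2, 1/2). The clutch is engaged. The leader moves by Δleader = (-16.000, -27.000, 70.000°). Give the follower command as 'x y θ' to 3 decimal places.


axis x: 1/2·-16.000 + 2 = -6.000
axis y: 4·-27.000 + -2 = -110.000
axis θ: 2·70.000 + 1/2 = 140.500

-6.000 -110.000 140.500


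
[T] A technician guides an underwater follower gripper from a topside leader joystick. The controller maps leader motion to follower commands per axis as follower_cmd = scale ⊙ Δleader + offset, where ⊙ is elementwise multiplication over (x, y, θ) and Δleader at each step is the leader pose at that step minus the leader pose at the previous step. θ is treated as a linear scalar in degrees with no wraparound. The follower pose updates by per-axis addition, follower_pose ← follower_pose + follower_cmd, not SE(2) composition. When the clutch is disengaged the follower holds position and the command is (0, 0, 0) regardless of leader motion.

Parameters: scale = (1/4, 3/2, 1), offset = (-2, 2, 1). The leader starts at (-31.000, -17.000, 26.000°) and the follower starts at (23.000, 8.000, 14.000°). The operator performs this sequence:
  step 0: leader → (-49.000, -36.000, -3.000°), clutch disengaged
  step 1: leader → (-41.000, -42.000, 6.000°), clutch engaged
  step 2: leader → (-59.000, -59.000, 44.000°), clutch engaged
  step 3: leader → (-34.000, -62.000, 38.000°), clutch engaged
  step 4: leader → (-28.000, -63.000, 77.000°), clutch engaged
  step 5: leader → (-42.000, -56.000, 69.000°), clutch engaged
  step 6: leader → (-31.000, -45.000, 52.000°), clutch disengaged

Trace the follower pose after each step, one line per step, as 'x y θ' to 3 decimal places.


step 0: Δleader=(-18.000, -19.000, -29.000°), disengaged; cmd=(0,0,0) → follower holds at (23.000, 8.000, 14.000°)
step 1: Δleader=(8.000, -6.000, 9.000°), engaged; cmd=(0.000, -7.000, 10.000°) → follower=(23.000, 1.000, 24.000°)
step 2: Δleader=(-18.000, -17.000, 38.000°), engaged; cmd=(-6.500, -23.500, 39.000°) → follower=(16.500, -22.500, 63.000°)
step 3: Δleader=(25.000, -3.000, -6.000°), engaged; cmd=(4.250, -2.500, -5.000°) → follower=(20.750, -25.000, 58.000°)
step 4: Δleader=(6.000, -1.000, 39.000°), engaged; cmd=(-0.500, 0.500, 40.000°) → follower=(20.250, -24.500, 98.000°)
step 5: Δleader=(-14.000, 7.000, -8.000°), engaged; cmd=(-5.500, 12.500, -7.000°) → follower=(14.750, -12.000, 91.000°)
step 6: Δleader=(11.000, 11.000, -17.000°), disengaged; cmd=(0,0,0) → follower holds at (14.750, -12.000, 91.000°)

23.000 8.000 14.000
23.000 1.000 24.000
16.500 -22.500 63.000
20.750 -25.000 58.000
20.250 -24.500 98.000
14.750 -12.000 91.000
14.750 -12.000 91.000


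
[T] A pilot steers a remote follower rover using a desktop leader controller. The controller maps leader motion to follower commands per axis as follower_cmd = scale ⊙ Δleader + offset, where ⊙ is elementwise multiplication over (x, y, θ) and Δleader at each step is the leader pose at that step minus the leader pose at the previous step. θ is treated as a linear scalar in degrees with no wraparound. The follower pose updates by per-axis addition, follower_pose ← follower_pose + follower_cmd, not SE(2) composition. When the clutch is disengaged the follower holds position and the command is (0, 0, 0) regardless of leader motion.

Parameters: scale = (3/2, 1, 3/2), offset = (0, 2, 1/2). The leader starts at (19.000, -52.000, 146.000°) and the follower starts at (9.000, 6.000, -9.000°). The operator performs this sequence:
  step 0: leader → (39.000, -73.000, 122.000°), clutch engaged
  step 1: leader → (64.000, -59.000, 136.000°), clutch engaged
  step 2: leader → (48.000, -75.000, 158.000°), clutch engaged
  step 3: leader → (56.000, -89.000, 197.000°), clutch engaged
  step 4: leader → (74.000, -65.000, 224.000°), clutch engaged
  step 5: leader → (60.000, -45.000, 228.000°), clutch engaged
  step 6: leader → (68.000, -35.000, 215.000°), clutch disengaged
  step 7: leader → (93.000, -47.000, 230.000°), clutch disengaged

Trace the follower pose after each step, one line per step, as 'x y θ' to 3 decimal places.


step 0: Δleader=(20.000, -21.000, -24.000°), engaged; cmd=(30.000, -19.000, -35.500°) → follower=(39.000, -13.000, -44.500°)
step 1: Δleader=(25.000, 14.000, 14.000°), engaged; cmd=(37.500, 16.000, 21.500°) → follower=(76.500, 3.000, -23.000°)
step 2: Δleader=(-16.000, -16.000, 22.000°), engaged; cmd=(-24.000, -14.000, 33.500°) → follower=(52.500, -11.000, 10.500°)
step 3: Δleader=(8.000, -14.000, 39.000°), engaged; cmd=(12.000, -12.000, 59.000°) → follower=(64.500, -23.000, 69.500°)
step 4: Δleader=(18.000, 24.000, 27.000°), engaged; cmd=(27.000, 26.000, 41.000°) → follower=(91.500, 3.000, 110.500°)
step 5: Δleader=(-14.000, 20.000, 4.000°), engaged; cmd=(-21.000, 22.000, 6.500°) → follower=(70.500, 25.000, 117.000°)
step 6: Δleader=(8.000, 10.000, -13.000°), disengaged; cmd=(0,0,0) → follower holds at (70.500, 25.000, 117.000°)
step 7: Δleader=(25.000, -12.000, 15.000°), disengaged; cmd=(0,0,0) → follower holds at (70.500, 25.000, 117.000°)

39.000 -13.000 -44.500
76.500 3.000 -23.000
52.500 -11.000 10.500
64.500 -23.000 69.500
91.500 3.000 110.500
70.500 25.000 117.000
70.500 25.000 117.000
70.500 25.000 117.000


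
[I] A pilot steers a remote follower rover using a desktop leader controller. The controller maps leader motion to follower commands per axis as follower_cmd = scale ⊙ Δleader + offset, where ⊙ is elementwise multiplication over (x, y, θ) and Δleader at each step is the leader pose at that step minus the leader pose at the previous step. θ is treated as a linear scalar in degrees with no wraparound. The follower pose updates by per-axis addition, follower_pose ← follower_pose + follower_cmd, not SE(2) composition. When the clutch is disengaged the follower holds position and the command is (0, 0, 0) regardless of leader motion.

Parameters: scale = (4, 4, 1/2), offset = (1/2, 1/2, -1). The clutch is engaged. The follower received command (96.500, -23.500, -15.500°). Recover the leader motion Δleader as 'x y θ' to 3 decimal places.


24.000 -6.000 -29.000

axis x: (96.500 − 1/2) / (4) = 24.000
axis y: (-23.500 − 1/2) / (4) = -6.000
axis θ: (-15.500 − -1) / (1/2) = -29.000


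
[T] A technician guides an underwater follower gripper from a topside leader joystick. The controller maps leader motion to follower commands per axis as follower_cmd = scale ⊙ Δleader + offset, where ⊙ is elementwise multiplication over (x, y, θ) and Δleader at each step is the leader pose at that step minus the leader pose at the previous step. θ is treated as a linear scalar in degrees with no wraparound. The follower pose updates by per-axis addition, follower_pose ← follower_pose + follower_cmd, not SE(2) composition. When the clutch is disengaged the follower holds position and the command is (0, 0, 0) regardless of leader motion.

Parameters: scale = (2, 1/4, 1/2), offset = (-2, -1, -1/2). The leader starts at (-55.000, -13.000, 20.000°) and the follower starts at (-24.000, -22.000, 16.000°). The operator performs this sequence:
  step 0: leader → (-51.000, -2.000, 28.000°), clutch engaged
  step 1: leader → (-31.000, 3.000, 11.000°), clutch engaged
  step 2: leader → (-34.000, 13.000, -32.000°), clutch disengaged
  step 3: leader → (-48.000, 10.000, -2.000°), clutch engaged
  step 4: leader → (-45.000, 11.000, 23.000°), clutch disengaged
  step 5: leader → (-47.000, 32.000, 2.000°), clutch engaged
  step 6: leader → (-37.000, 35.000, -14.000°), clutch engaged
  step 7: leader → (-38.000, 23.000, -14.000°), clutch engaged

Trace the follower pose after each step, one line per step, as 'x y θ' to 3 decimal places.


step 0: Δleader=(4.000, 11.000, 8.000°), engaged; cmd=(6.000, 1.750, 3.500°) → follower=(-18.000, -20.250, 19.500°)
step 1: Δleader=(20.000, 5.000, -17.000°), engaged; cmd=(38.000, 0.250, -9.000°) → follower=(20.000, -20.000, 10.500°)
step 2: Δleader=(-3.000, 10.000, -43.000°), disengaged; cmd=(0,0,0) → follower holds at (20.000, -20.000, 10.500°)
step 3: Δleader=(-14.000, -3.000, 30.000°), engaged; cmd=(-30.000, -1.750, 14.500°) → follower=(-10.000, -21.750, 25.000°)
step 4: Δleader=(3.000, 1.000, 25.000°), disengaged; cmd=(0,0,0) → follower holds at (-10.000, -21.750, 25.000°)
step 5: Δleader=(-2.000, 21.000, -21.000°), engaged; cmd=(-6.000, 4.250, -11.000°) → follower=(-16.000, -17.500, 14.000°)
step 6: Δleader=(10.000, 3.000, -16.000°), engaged; cmd=(18.000, -0.250, -8.500°) → follower=(2.000, -17.750, 5.500°)
step 7: Δleader=(-1.000, -12.000, 0.000°), engaged; cmd=(-4.000, -4.000, -0.500°) → follower=(-2.000, -21.750, 5.000°)

-18.000 -20.250 19.500
20.000 -20.000 10.500
20.000 -20.000 10.500
-10.000 -21.750 25.000
-10.000 -21.750 25.000
-16.000 -17.500 14.000
2.000 -17.750 5.500
-2.000 -21.750 5.000


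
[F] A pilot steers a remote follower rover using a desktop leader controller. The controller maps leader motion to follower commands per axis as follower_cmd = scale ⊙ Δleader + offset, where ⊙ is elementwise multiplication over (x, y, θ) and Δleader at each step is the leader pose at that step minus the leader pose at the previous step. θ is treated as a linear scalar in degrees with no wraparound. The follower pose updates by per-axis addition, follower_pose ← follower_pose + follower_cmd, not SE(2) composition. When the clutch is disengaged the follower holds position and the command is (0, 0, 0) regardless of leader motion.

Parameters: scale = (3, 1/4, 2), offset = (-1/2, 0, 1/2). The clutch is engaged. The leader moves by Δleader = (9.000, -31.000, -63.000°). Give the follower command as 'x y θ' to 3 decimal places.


axis x: 3·9.000 + -1/2 = 26.500
axis y: 1/4·-31.000 + 0 = -7.750
axis θ: 2·-63.000 + 1/2 = -125.500

26.500 -7.750 -125.500
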